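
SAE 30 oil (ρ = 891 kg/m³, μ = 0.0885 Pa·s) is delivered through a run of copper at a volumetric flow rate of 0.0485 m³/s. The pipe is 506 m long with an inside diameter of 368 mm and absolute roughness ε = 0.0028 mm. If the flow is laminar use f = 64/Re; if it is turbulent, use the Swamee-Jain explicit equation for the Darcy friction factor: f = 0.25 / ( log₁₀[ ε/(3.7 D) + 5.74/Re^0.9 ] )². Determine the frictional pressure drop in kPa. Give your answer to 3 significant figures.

ΔP ≈ 4.83 kPa

Cross-sectional area A = πD²/4 = π(0.368)²/4 = 0.1064 m²; mean velocity V = Q/A = 0.0485/0.1064 = 0.456 m/s.
Reynolds number Re = ρVD/μ = 891 · 0.456 · 0.368 / 0.0885 = 1689.
Re < 2300 → laminar flow, so f = 64/Re = 64/1689 = 0.03788 (the turbulent correlation is not needed).
Darcy-Weisbach: ΔP = f(L/D)(ρV²/2) = 0.03788·(506/0.368)·(891·0.456²/2) = 0.03788·1375·92.63 = 4825 Pa.
ΔP = 4825 Pa = 4.83 kPa.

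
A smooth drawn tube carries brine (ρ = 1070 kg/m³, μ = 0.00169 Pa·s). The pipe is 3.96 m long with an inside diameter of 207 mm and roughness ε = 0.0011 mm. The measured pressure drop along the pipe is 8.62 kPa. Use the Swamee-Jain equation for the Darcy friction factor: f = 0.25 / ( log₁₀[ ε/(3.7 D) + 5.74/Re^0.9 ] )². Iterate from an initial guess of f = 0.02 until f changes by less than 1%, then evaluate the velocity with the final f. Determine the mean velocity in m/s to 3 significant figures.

V ≈ 8.55 m/s

Rearranging Darcy-Weisbach: V = √(2·ΔP·D/(f·L·ρ)). With ε/D = 1.1e-06/0.207 = 5.31e-06, iterate starting from f = 0.02:
  f = 0.02 → V = √(2·8620·0.207/(0.02·3.96·1070)) = 6.489 m/s; Re = ρVD/μ = 8.505e+05; f → 0.01205
  f = 0.01205 → V = 8.36 m/s; Re = 1.096e+06; f → 0.01157
  f = 0.01157 → V = 8.531 m/s; Re = 1.118e+06; f → 0.01153
Converged (Δf/f < 1%). With the final f = 0.01153: V = √(2·8620·0.207/(0.01153·3.96·1070)) = 8.545 m/s.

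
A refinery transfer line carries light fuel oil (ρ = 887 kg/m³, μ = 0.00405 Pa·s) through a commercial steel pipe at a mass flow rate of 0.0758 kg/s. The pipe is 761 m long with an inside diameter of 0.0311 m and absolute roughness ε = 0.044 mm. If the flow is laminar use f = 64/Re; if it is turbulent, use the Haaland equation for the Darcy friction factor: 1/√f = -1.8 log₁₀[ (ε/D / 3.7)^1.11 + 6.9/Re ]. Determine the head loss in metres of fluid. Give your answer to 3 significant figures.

h_f ≈ 1.32 m

A = πD²/4 = π(0.0311)²/4 = 0.0007596 m²; mean velocity V = ṁ/(ρA) = 0.0758/(887 · 0.0007596) = 0.1125 m/s.
Reynolds number Re = ρVD/μ = 887 · 0.1125 · 0.0311 / 0.00405 = 766.2.
Re < 2300 → laminar flow, so f = 64/Re = 64/766.2 = 0.08352 (the turbulent correlation is not needed).
Darcy-Weisbach: ΔP = f(L/D)(ρV²/2) = 0.08352·(761/0.0311)·(887·0.1125²/2) = 0.08352·2.447e+04·5.613 = 1.147e+04 Pa.
Head loss h_f = ΔP/(ρg) = 1.147e+04/(887·9.81) = 1.32 m.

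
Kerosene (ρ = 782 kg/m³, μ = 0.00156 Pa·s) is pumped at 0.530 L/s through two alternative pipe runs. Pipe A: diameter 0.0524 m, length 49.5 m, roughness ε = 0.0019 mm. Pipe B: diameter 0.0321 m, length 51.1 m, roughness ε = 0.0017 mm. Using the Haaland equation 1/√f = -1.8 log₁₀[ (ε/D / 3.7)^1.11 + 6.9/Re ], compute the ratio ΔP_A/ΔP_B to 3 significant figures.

Pipe A: V = Q/A = 0.00053/0.002157 = 0.2458 m/s; Re = 6456; ε/D = 3.63e-05; Haaland → f = 0.03499; ΔP_A = f(L/D)(ρV²/2) = 780.6 Pa.
Pipe B: V = Q/A = 0.00053/0.0008093 = 0.6549 m/s; Re = 1.054e+04; ε/D = 5.3e-05; Haaland → f = 0.0305; ΔP_B = f(L/D)(ρV²/2) = 8142 Pa.
ΔP_A/ΔP_B = 780.6/8142 = 0.0959.

ΔP_A/ΔP_B ≈ 0.0959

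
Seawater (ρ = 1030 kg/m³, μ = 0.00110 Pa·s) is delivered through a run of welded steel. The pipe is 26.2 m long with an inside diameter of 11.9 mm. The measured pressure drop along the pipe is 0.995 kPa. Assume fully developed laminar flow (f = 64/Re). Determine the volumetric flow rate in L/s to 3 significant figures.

For laminar flow, f = 64/Re with Re = ρVD/μ, so Darcy-Weisbach reduces to ΔP = 32μLV/D². Solving for V: V = ΔP·D²/(32μL) = 995·(0.0119)²/(32·0.0011·26.2) = 0.1528 m/s.
Check: Re = ρVD/μ = 1030·0.1528·0.0119/0.0011 = 1702 < 2300, so the laminar assumption holds.
Q = V·A = 0.1528·(π/4·0.0119²) = 1.699e-05 m³/s = 0.0170 L/s.

Q ≈ 0.0170 L/s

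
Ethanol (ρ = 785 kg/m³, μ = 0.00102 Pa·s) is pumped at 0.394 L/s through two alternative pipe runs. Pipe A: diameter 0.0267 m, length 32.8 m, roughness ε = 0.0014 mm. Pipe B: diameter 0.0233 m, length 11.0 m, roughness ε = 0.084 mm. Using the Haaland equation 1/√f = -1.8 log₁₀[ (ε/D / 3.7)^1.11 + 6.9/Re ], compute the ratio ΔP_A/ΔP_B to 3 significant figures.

ΔP_A/ΔP_B ≈ 1.28

Pipe A: V = Q/A = 0.000394/0.0005599 = 0.7037 m/s; Re = 1.446e+04; ε/D = 5.24e-05; Haaland → f = 0.02804; ΔP_A = f(L/D)(ρV²/2) = 6696 Pa.
Pipe B: V = Q/A = 0.000394/0.0004264 = 0.924 m/s; Re = 1.657e+04; ε/D = 0.00361; Haaland → f = 0.03296; ΔP_B = f(L/D)(ρV²/2) = 5215 Pa.
ΔP_A/ΔP_B = 6696/5215 = 1.28.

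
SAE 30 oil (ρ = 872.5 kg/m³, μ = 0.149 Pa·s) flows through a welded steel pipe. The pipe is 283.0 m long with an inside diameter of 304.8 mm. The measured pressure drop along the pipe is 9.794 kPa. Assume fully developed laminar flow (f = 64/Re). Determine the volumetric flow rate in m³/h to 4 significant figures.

For laminar flow, f = 64/Re with Re = ρVD/μ, so Darcy-Weisbach reduces to ΔP = 32μLV/D². Solving for V: V = ΔP·D²/(32μL) = 9794·(0.3048)²/(32·0.149·283) = 0.6743 m/s.
Check: Re = ρVD/μ = 872.5·0.6743·0.3048/0.149 = 1204 < 2300, so the laminar assumption holds.
Q = V·A = 0.6743·(π/4·0.3048²) = 0.0492 m³/s = 177.1 m³/h.

Q ≈ 177.1 m³/h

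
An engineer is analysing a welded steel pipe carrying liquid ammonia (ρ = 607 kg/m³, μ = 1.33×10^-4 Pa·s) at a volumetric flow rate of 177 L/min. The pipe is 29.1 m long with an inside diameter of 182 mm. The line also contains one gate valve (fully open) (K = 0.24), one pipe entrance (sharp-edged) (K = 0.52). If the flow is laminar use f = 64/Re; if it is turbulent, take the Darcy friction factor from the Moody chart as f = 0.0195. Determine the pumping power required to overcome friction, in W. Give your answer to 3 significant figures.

Q = 177 L/min = 177/60000 = 0.00295 m³/s.
Cross-sectional area A = πD²/4 = π(0.182)²/4 = 0.02602 m²; mean velocity V = Q/A = 0.00295/0.02602 = 0.1134 m/s.
Reynolds number Re = ρVD/μ = 607 · 0.1134 · 0.182 / 0.000133 = 9.419e+04.
Re > 4000 → turbulent; use the Moody-chart value f = 0.0195.
Total minor-loss coefficient ΣK = 1·0.24 + 1·0.52 = 0.76.
ΔP = [f·L/D + ΣK]·(ρV²/2) = [0.0195·29.1/0.182 + 0.76]·(607·0.1134²/2) = [3.118 + 0.76]·3.902 = 15.13 Pa.
Pumping power P = QΔP = 0.00295·15.13 = 0.04464 W = 0.0446 W.

P ≈ 0.0446 W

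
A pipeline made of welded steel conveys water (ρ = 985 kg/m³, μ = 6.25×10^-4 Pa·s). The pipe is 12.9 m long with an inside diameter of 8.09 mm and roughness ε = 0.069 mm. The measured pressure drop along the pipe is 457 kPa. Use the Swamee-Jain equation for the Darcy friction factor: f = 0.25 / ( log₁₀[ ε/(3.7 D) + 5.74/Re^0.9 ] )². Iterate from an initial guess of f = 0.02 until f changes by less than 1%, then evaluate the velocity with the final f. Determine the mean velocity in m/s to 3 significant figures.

Rearranging Darcy-Weisbach: V = √(2·ΔP·D/(f·L·ρ)). With ε/D = 6.9e-05/0.00809 = 0.00853, iterate starting from f = 0.02:
  f = 0.02 → V = √(2·4.57e+05·0.00809/(0.02·12.9·985)) = 5.394 m/s; Re = ρVD/μ = 6.877e+04; f → 0.03721
  f = 0.03721 → V = 3.954 m/s; Re = 5.042e+04; f → 0.03761
  f = 0.03761 → V = 3.933 m/s; Re = 5.015e+04; f → 0.03762
Converged (Δf/f < 1%). With the final f = 0.03762: V = √(2·4.57e+05·0.00809/(0.03762·12.9·985)) = 3.933 m/s.

V ≈ 3.93 m/s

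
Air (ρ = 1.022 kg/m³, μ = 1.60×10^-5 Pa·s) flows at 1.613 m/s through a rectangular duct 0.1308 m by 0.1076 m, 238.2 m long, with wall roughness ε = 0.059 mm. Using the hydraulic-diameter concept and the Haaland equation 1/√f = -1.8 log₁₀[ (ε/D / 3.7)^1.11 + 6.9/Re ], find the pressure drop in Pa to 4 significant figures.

ΔP ≈ 80.39 Pa

Hydraulic diameter D_h = 4A/P = 4·(0.1308·0.1076)/(2·(0.1308+0.1076)) = 0.0563/0.4768 = 0.1181 m.
Re = ρVD_h/μ = 1.022·1.613·0.1181/1.6e-05 = 1.216e+04.
ε/D_h = 5.9e-05/0.1181 = 0.0005; Haaland gives 1/√f = -1.8 log₁₀[5.07e-05+0.000567] = 5.776, so f = 0.02997.
ΔP = f(L/D_h)(ρV²/2) = 0.02997·238.2/0.1181·1.33 = 80.39 Pa.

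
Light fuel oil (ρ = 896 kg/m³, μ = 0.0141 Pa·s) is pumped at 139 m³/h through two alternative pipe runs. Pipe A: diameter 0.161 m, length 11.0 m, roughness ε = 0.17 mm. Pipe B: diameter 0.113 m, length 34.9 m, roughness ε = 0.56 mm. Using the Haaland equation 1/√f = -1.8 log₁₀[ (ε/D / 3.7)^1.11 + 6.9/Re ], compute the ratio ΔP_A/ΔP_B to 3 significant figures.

ΔP_A/ΔP_B ≈ 0.0451

Pipe A: V = Q/A = 0.03861/0.02036 = 1.897 m/s; Re = 1.94e+04; ε/D = 0.00106; Haaland → f = 0.0279; ΔP_A = f(L/D)(ρV²/2) = 3072 Pa.
Pipe B: V = Q/A = 0.03861/0.01003 = 3.85 m/s; Re = 2.765e+04; ε/D = 0.00496; Haaland → f = 0.03323; ΔP_B = f(L/D)(ρV²/2) = 6.816e+04 Pa.
ΔP_A/ΔP_B = 3072/6.816e+04 = 0.0451.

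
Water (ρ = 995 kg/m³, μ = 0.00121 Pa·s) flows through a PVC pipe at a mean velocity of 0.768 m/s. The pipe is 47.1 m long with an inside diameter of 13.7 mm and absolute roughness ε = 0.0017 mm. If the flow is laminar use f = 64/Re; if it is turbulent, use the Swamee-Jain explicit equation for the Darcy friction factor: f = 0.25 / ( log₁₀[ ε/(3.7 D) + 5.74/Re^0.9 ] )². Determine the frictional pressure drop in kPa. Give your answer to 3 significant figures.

ΔP ≈ 32.7 kPa

Reynolds number Re = ρVD/μ = 995 · 0.768 · 0.0137 / 0.00121 = 8652.
Re > 4000 → turbulent. Relative roughness ε/D = 1.7e-06/0.0137 = 0.000124. Swamee-Jain: f = 0.25/(log₁₀[0.000124/3.7 + 5.74/8652^0.9])² = 0.25/(log₁₀[3.35e-05 + 0.00164])² = 0.25/(-2.776)² = 0.03245.
Darcy-Weisbach: ΔP = f(L/D)(ρV²/2) = 0.03245·(47.1/0.0137)·(995·0.768²/2) = 0.03245·3438·293.4 = 3.273e+04 Pa.
ΔP = 3.273e+04 Pa = 32.7 kPa.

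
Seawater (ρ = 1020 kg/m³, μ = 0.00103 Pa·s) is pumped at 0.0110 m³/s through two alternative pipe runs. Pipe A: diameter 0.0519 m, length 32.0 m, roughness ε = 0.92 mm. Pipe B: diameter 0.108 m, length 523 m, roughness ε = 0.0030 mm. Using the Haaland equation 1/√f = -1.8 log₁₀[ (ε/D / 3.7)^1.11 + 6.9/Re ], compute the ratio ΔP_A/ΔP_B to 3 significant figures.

Pipe A: V = Q/A = 0.011/0.002116 = 5.2 m/s; Re = 2.672e+05; ε/D = 0.0177; Haaland → f = 0.04671; ΔP_A = f(L/D)(ρV²/2) = 3.971e+05 Pa.
Pipe B: V = Q/A = 0.011/0.009161 = 1.201 m/s; Re = 1.284e+05; ε/D = 2.78e-05; Haaland → f = 0.01706; ΔP_B = f(L/D)(ρV²/2) = 6.075e+04 Pa.
ΔP_A/ΔP_B = 3.971e+05/6.075e+04 = 6.54.

ΔP_A/ΔP_B ≈ 6.54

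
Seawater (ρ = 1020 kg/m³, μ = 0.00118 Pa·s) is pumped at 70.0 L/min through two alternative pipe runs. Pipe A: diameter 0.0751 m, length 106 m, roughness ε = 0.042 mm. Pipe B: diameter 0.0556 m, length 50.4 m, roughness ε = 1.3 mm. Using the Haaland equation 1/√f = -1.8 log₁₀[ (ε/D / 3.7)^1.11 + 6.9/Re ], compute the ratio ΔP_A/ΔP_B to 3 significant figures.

ΔP_A/ΔP_B ≈ 0.243

Pipe A: V = Q/A = 0.001167/0.00443 = 0.2634 m/s; Re = 1.71e+04; ε/D = 0.000559; Haaland → f = 0.02773; ΔP_A = f(L/D)(ρV²/2) = 1385 Pa.
Pipe B: V = Q/A = 0.001167/0.002428 = 0.4805 m/s; Re = 2.309e+04; ε/D = 0.0234; Haaland → f = 0.05328; ΔP_B = f(L/D)(ρV²/2) = 5687 Pa.
ΔP_A/ΔP_B = 1385/5687 = 0.243.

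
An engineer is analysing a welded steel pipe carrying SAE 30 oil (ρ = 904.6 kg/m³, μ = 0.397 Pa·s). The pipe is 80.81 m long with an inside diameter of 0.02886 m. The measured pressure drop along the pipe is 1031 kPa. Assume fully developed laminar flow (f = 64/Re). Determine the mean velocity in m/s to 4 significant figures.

V ≈ 0.8365 m/s

For laminar flow, f = 64/Re with Re = ρVD/μ, so Darcy-Weisbach reduces to ΔP = 32μLV/D². Solving for V: V = ΔP·D²/(32μL) = 1.031e+06·(0.02886)²/(32·0.397·80.81) = 0.8365 m/s.
Check: Re = ρVD/μ = 904.6·0.8365·0.02886/0.397 = 55.01 < 2300, so the laminar assumption holds.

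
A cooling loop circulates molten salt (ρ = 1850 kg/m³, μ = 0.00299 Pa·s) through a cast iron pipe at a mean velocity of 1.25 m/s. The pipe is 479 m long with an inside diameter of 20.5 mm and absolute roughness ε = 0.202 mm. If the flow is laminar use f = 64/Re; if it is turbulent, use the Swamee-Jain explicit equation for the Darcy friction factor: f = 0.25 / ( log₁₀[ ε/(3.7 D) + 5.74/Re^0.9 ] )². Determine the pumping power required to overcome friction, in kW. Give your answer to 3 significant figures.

P ≈ 0.584 kW

Reynolds number Re = ρVD/μ = 1850 · 1.25 · 0.0205 / 0.00299 = 1.585e+04.
Re > 4000 → turbulent. Relative roughness ε/D = 0.000202/0.0205 = 0.00985. Swamee-Jain: f = 0.25/(log₁₀[0.00985/3.7 + 5.74/1.585e+04^0.9])² = 0.25/(log₁₀[0.00266 + 0.000952])² = 0.25/(-2.442)² = 0.04193.
Darcy-Weisbach: ΔP = f(L/D)(ρV²/2) = 0.04193·(479/0.0205)·(1850·1.25²/2) = 0.04193·2.337e+04·1445 = 1.416e+06 Pa.
Q = V·A = 1.25·0.0003301 = 0.0004126 m³/s.
Pumping power P = QΔP = 0.0004126·1.416e+06 = 584.2 W = 0.584 kW.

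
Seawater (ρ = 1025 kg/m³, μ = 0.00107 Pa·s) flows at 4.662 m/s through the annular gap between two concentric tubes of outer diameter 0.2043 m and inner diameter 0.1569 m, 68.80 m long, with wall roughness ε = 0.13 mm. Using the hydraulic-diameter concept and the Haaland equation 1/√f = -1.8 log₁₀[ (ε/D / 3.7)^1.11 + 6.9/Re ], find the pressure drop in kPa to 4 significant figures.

ΔP ≈ 423.1 kPa

Hydraulic diameter D_h = 4A/P = D_o - D_i = 0.2043 - 0.1569 = 0.0474 m.
Re = ρVD_h/μ = 1025·4.662·0.0474/0.00107 = 2.117e+05.
ε/D_h = 0.00013/0.0474 = 0.00274; Haaland gives 1/√f = -1.8 log₁₀[0.000335+3.26e-05] = 6.181, so f = 0.02617.
ΔP = f(L/D_h)(ρV²/2) = 0.02617·68.8/0.0474·1.114e+04 = 4.231e+05 Pa.
ΔP = 423.1 kPa.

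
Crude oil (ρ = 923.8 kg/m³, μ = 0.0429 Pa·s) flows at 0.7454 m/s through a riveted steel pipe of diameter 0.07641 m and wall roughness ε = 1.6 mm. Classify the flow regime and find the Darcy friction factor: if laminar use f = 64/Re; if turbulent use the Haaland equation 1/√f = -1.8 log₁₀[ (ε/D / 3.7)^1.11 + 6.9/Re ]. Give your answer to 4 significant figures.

f ≈ 0.05218

Re = ρVD/μ = 923.8·0.7454·0.07641/0.0429 = 1226.
Re < 2300 → laminar, so f = 64/Re = 0.05218 (roughness is irrelevant in laminar flow).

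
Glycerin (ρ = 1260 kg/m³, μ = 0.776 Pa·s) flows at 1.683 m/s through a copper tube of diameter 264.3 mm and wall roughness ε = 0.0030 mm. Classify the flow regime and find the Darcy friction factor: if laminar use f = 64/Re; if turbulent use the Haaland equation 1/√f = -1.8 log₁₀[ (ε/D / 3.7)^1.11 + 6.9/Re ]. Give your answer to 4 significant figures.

Re = ρVD/μ = 1260·1.683·0.2643/0.776 = 722.3.
Re < 2300 → laminar, so f = 64/Re = 0.08861 (roughness is irrelevant in laminar flow).

f ≈ 0.08861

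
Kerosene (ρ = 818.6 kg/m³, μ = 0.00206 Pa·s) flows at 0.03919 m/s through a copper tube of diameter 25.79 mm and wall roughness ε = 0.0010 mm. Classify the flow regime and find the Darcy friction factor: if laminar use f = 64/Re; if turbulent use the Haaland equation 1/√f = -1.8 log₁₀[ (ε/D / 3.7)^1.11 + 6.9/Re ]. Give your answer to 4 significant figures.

f ≈ 0.1593

Re = ρVD/μ = 818.6·0.03919·0.02579/0.00206 = 401.6.
Re < 2300 → laminar, so f = 64/Re = 0.1593 (roughness is irrelevant in laminar flow).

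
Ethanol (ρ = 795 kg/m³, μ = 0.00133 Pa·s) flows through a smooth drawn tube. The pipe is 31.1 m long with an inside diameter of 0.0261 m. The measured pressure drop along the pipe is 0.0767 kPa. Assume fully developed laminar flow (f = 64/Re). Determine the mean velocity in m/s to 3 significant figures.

V ≈ 0.0395 m/s

For laminar flow, f = 64/Re with Re = ρVD/μ, so Darcy-Weisbach reduces to ΔP = 32μLV/D². Solving for V: V = ΔP·D²/(32μL) = 76.7·(0.0261)²/(32·0.00133·31.1) = 0.03947 m/s.
Check: Re = ρVD/μ = 795·0.03947·0.0261/0.00133 = 615.8 < 2300, so the laminar assumption holds.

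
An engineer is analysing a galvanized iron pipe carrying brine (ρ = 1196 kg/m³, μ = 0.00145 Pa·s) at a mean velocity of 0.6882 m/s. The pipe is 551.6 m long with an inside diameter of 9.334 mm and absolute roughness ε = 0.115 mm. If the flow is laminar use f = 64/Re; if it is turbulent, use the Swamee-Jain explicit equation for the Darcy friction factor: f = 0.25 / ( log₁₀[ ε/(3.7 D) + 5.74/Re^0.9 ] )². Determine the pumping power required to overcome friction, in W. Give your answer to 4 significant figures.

P ≈ 39.61 W

Reynolds number Re = ρVD/μ = 1196 · 0.6882 · 0.009334 / 0.00145 = 5298.
Re > 4000 → turbulent. Relative roughness ε/D = 0.000115/0.009334 = 0.0123. Swamee-Jain: f = 0.25/(log₁₀[0.0123/3.7 + 5.74/5298^0.9])² = 0.25/(log₁₀[0.00333 + 0.00255])² = 0.25/(-2.23)² = 0.05026.
Darcy-Weisbach: ΔP = f(L/D)(ρV²/2) = 0.05026·(551.6/0.009334)·(1196·0.6882²/2) = 0.05026·5.91e+04·283.2 = 8.412e+05 Pa.
Q = V·A = 0.6882·6.843e-05 = 4.709e-05 m³/s.
Pumping power P = QΔP = 4.709e-05·8.412e+05 = 39.611 W = 39.61 W.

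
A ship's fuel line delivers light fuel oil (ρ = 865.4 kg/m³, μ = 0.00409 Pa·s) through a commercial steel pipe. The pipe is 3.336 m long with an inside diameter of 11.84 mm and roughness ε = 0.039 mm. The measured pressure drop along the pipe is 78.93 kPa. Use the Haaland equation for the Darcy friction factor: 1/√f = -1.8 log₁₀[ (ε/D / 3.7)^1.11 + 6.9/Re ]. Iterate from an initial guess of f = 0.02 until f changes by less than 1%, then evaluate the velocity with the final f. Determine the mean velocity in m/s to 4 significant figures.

Rearranging Darcy-Weisbach: V = √(2·ΔP·D/(f·L·ρ)). With ε/D = 3.9e-05/0.01184 = 0.00329, iterate starting from f = 0.02:
  f = 0.02 → V = √(2·7.893e+04·0.01184/(0.02·3.336·865.4)) = 5.69 m/s; Re = ρVD/μ = 1.425e+04; f → 0.03322
  f = 0.03322 → V = 4.415 m/s; Re = 1.106e+04; f → 0.03464
  f = 0.03464 → V = 4.323 m/s; Re = 1.083e+04; f → 0.03477
Converged (Δf/f < 1%). With the final f = 0.03477: V = √(2·7.893e+04·0.01184/(0.03477·3.336·865.4)) = 4.315 m/s.

V ≈ 4.315 m/s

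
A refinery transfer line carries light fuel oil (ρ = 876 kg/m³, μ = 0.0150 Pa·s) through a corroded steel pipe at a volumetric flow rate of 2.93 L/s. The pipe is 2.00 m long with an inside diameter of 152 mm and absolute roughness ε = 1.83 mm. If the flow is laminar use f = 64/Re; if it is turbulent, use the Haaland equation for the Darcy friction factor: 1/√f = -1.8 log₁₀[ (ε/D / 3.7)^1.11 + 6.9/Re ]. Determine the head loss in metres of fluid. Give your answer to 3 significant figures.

Q = 2.93 L/s = 2.93/1000 = 0.00293 m³/s.
Cross-sectional area A = πD²/4 = π(0.152)²/4 = 0.01815 m²; mean velocity V = Q/A = 0.00293/0.01815 = 0.1615 m/s.
Reynolds number Re = ρVD/μ = 876 · 0.1615 · 0.152 / 0.015 = 1433.
Re < 2300 → laminar flow, so f = 64/Re = 64/1433 = 0.04465 (the turbulent correlation is not needed).
Darcy-Weisbach: ΔP = f(L/D)(ρV²/2) = 0.04465·(2/0.152)·(876·0.1615²/2) = 0.04465·13.16·11.42 = 6.709 Pa.
Head loss h_f = ΔP/(ρg) = 6.709/(876·9.81) = 7.81×10^-4 m.

h_f ≈ 7.81×10^-4 m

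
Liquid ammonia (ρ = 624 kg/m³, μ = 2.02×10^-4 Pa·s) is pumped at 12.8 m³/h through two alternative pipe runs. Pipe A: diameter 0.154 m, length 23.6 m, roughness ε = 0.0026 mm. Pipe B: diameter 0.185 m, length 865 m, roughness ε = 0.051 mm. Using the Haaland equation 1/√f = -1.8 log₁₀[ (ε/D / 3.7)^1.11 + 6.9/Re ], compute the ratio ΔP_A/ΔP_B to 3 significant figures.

Pipe A: V = Q/A = 0.003556/0.01863 = 0.1909 m/s; Re = 9.081e+04; ε/D = 1.69e-05; Haaland → f = 0.01825; ΔP_A = f(L/D)(ρV²/2) = 31.79 Pa.
Pipe B: V = Q/A = 0.003556/0.02688 = 0.1323 m/s; Re = 7.559e+04; ε/D = 0.000276; Haaland → f = 0.01998; ΔP_B = f(L/D)(ρV²/2) = 510 Pa.
ΔP_A/ΔP_B = 31.79/510 = 0.0623.

ΔP_A/ΔP_B ≈ 0.0623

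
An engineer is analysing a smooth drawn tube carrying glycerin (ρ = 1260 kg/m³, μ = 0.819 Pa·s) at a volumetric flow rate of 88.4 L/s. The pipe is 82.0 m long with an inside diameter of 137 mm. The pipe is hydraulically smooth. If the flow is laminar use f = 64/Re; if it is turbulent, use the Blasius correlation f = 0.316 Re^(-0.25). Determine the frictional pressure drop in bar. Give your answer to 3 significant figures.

ΔP ≈ 6.87 bar

Q = 88.4 L/s = 88.4/1000 = 0.0884 m³/s.
Cross-sectional area A = πD²/4 = π(0.137)²/4 = 0.01474 m²; mean velocity V = Q/A = 0.0884/0.01474 = 5.997 m/s.
Reynolds number Re = ρVD/μ = 1260 · 5.997 · 0.137 / 0.819 = 1264.
Re < 2300 → laminar flow, so f = 64/Re = 64/1264 = 0.05064 (the turbulent correlation is not needed).
Darcy-Weisbach: ΔP = f(L/D)(ρV²/2) = 0.05064·(82/0.137)·(1260·5.997²/2) = 0.05064·598.5·2.266e+04 = 6.866e+05 Pa.
ΔP = 6.866e+05 Pa = 6.87 bar.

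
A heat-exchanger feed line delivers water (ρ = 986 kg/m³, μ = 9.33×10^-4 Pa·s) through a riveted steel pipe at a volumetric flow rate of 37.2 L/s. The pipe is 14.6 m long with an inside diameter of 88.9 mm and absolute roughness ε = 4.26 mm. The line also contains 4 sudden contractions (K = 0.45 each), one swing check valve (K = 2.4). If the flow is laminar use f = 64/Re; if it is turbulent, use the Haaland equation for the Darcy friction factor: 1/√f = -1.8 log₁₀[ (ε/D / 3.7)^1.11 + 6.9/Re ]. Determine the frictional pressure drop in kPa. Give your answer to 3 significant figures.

ΔP ≈ 279 kPa

Q = 37.2 L/s = 37.2/1000 = 0.0372 m³/s.
Cross-sectional area A = πD²/4 = π(0.0889)²/4 = 0.006207 m²; mean velocity V = Q/A = 0.0372/0.006207 = 5.993 m/s.
Reynolds number Re = ρVD/μ = 986 · 5.993 · 0.0889 / 0.000933 = 5.63e+05.
Re > 4000 → turbulent. Relative roughness ε/D = 0.00426/0.0889 = 0.0479. Haaland: 1/√f = -1.8 log₁₀[(0.0479/3.7)^1.11 + 6.9/5.63e+05] = -1.8 log₁₀[0.00803 + 1.23e-05] = 3.77, so f = 0.07034.
Total minor-loss coefficient ΣK = 4·0.45 + 1·2.4 = 4.2.
ΔP = [f·L/D + ΣK]·(ρV²/2) = [0.07034·14.6/0.0889 + 4.2]·(986·5.993²/2) = [11.55 + 4.2]·1.771e+04 = 2.789e+05 Pa.
ΔP = 2.789e+05 Pa = 279 kPa.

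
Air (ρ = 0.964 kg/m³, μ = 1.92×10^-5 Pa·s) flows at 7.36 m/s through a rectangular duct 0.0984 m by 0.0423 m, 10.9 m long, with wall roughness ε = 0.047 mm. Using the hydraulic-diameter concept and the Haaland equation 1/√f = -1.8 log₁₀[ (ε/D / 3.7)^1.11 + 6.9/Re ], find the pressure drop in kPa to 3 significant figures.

Hydraulic diameter D_h = 4A/P = 4·(0.0984·0.0423)/(2·(0.0984+0.0423)) = 0.01665/0.2814 = 0.05917 m.
Re = ρVD_h/μ = 0.964·7.36·0.05917/1.92e-05 = 2.186e+04.
ε/D_h = 4.7e-05/0.05917 = 0.000794; Haaland gives 1/√f = -1.8 log₁₀[8.48e-05+0.000316] = 6.116, so f = 0.02674.
ΔP = f(L/D_h)(ρV²/2) = 0.02674·10.9/0.05917·26.11 = 128.6 Pa.
ΔP = 0.129 kPa.

ΔP ≈ 0.129 kPa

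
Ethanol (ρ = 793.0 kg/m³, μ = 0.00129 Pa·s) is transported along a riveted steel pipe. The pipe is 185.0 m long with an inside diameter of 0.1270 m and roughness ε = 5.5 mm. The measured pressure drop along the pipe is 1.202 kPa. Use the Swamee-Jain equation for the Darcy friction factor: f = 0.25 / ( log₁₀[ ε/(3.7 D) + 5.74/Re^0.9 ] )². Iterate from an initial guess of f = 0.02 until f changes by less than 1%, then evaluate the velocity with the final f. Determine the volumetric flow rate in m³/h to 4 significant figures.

Q ≈ 7.875 m³/h

Rearranging Darcy-Weisbach: V = √(2·ΔP·D/(f·L·ρ)). With ε/D = 0.0055/0.127 = 0.0433, iterate starting from f = 0.02:
  f = 0.02 → V = √(2·1202·0.127/(0.02·185·793)) = 0.3226 m/s; Re = ρVD/μ = 2.518e+04; f → 0.0686
  f = 0.0686 → V = 0.1742 m/s; Re = 1.36e+04; f → 0.06978
  f = 0.06978 → V = 0.1727 m/s; Re = 1.348e+04; f → 0.0698
Converged (Δf/f < 1%). With the final f = 0.0698: V = √(2·1202·0.127/(0.0698·185·793)) = 0.1727 m/s.
Q = V·A = 0.1727·(π/4·0.127²) = 0.002187 m³/s = 7.875 m³/h.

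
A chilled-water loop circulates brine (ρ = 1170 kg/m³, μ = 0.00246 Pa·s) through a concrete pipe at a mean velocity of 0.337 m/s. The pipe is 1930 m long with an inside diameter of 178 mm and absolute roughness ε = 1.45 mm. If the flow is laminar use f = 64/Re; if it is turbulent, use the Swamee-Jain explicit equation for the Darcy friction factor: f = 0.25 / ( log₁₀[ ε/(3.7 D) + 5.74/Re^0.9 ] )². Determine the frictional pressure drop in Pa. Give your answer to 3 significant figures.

Reynolds number Re = ρVD/μ = 1170 · 0.337 · 0.178 / 0.00246 = 2.853e+04.
Re > 4000 → turbulent. Relative roughness ε/D = 0.00145/0.178 = 0.00815. Swamee-Jain: f = 0.25/(log₁₀[0.00815/3.7 + 5.74/2.853e+04^0.9])² = 0.25/(log₁₀[0.0022 + 0.000561])² = 0.25/(-2.559)² = 0.03819.
Darcy-Weisbach: ΔP = f(L/D)(ρV²/2) = 0.03819·(1930/0.178)·(1170·0.337²/2) = 0.03819·1.084e+04·66.44 = 2.751e+04 Pa.

ΔP ≈ 27500 Pa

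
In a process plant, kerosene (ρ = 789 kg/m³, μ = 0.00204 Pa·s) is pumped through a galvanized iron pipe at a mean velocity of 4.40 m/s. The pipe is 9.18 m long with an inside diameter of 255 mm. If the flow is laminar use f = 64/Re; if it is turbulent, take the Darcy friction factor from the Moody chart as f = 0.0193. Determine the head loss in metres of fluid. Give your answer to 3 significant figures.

Reynolds number Re = ρVD/μ = 789 · 4.4 · 0.255 / 0.00204 = 4.34e+05.
Re > 4000 → turbulent; use the Moody-chart value f = 0.0193.
Darcy-Weisbach: ΔP = f(L/D)(ρV²/2) = 0.0193·(9.18/0.255)·(789·4.4²/2) = 0.0193·36·7638 = 5307 Pa.
Head loss h_f = ΔP/(ρg) = 5307/(789·9.81) = 0.686 m.

h_f ≈ 0.686 m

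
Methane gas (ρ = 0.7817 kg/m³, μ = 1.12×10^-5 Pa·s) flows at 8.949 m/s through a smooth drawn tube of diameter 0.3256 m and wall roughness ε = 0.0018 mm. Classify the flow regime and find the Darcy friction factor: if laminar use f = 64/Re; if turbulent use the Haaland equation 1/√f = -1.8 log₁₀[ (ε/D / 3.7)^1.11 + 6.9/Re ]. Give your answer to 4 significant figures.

Re = ρVD/μ = 0.7817·8.949·0.3256/1.12e-05 = 2.034e+05.
Re > 4000 → turbulent. ε/D = 1.8e-06/0.3256 = 5.53e-06; Haaland: 1/√f = -1.8 log₁₀[3.42e-07 + 3.39e-05] = 8.037, so f = 0.01548.

f ≈ 0.01548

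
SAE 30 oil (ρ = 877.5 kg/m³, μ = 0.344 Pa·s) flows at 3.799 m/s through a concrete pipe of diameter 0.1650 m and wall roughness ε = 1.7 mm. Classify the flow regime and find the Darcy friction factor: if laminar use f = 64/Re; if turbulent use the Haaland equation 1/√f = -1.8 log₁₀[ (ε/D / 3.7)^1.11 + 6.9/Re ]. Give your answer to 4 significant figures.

f ≈ 0.04003

Re = ρVD/μ = 877.5·3.799·0.165/0.344 = 1599.
Re < 2300 → laminar, so f = 64/Re = 0.04003 (roughness is irrelevant in laminar flow).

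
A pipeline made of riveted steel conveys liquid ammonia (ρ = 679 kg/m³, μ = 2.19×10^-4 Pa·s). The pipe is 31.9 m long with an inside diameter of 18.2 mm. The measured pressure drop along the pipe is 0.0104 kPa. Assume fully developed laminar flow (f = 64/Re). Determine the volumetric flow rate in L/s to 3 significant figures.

For laminar flow, f = 64/Re with Re = ρVD/μ, so Darcy-Weisbach reduces to ΔP = 32μLV/D². Solving for V: V = ΔP·D²/(32μL) = 10.4·(0.0182)²/(32·0.000219·31.9) = 0.01541 m/s.
Check: Re = ρVD/μ = 679·0.01541·0.0182/0.000219 = 869.5 < 2300, so the laminar assumption holds.
Q = V·A = 0.01541·(π/4·0.0182²) = 4.009e-06 m³/s = 0.00401 L/s.

Q ≈ 0.00401 L/s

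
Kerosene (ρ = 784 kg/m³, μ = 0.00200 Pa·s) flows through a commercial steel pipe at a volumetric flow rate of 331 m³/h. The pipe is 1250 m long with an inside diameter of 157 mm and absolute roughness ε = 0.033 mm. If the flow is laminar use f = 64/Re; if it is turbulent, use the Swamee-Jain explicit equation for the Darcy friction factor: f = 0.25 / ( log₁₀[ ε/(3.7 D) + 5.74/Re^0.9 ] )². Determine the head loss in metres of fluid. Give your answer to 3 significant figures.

h_f ≈ 150 m

Q = 331 m³/h = 331/3600 = 0.09194 m³/s.
Cross-sectional area A = πD²/4 = π(0.157)²/4 = 0.01936 m²; mean velocity V = Q/A = 0.09194/0.01936 = 4.749 m/s.
Reynolds number Re = ρVD/μ = 784 · 4.749 · 0.157 / 0.002 = 2.923e+05.
Re > 4000 → turbulent. Relative roughness ε/D = 3.3e-05/0.157 = 0.00021. Swamee-Jain: f = 0.25/(log₁₀[0.00021/3.7 + 5.74/2.923e+05^0.9])² = 0.25/(log₁₀[5.68e-05 + 6.91e-05])² = 0.25/(-3.9)² = 0.01644.
Darcy-Weisbach: ΔP = f(L/D)(ρV²/2) = 0.01644·(1250/0.157)·(784·4.749²/2) = 0.01644·7962·8842 = 1.157e+06 Pa.
Head loss h_f = ΔP/(ρg) = 1.157e+06/(784·9.81) = 150 m.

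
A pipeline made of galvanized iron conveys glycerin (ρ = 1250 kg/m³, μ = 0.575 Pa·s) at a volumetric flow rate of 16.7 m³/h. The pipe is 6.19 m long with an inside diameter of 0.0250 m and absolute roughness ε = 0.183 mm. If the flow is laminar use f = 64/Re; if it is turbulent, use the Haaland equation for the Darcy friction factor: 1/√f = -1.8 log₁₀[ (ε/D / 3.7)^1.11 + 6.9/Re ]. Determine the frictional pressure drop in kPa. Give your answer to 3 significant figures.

Q = 16.7 m³/h = 16.7/3600 = 0.004639 m³/s.
Cross-sectional area A = πD²/4 = π(0.025)²/4 = 0.0004909 m²; mean velocity V = Q/A = 0.004639/0.0004909 = 9.45 m/s.
Reynolds number Re = ρVD/μ = 1250 · 9.45 · 0.025 / 0.575 = 513.6.
Re < 2300 → laminar flow, so f = 64/Re = 64/513.6 = 0.1246 (the turbulent correlation is not needed).
Darcy-Weisbach: ΔP = f(L/D)(ρV²/2) = 0.1246·(6.19/0.025)·(1250·9.45²/2) = 0.1246·247.6·5.582e+04 = 1.722e+06 Pa.
ΔP = 1.722e+06 Pa = 1720 kPa.

ΔP ≈ 1720 kPa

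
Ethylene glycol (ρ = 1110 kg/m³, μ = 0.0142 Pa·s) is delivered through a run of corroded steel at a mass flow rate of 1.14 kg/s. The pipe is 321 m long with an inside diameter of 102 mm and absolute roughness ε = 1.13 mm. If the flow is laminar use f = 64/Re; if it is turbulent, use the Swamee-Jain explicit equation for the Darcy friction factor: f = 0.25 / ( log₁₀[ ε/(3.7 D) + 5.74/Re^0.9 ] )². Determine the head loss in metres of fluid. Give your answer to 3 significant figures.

h_f ≈ 0.162 m

A = πD²/4 = π(0.102)²/4 = 0.008171 m²; mean velocity V = ṁ/(ρA) = 1.14/(1110 · 0.008171) = 0.1257 m/s.
Reynolds number Re = ρVD/μ = 1110 · 0.1257 · 0.102 / 0.0142 = 1002.
Re < 2300 → laminar flow, so f = 64/Re = 64/1002 = 0.06386 (the turbulent correlation is not needed).
Darcy-Weisbach: ΔP = f(L/D)(ρV²/2) = 0.06386·(321/0.102)·(1110·0.1257²/2) = 0.06386·3147·8.768 = 1762 Pa.
Head loss h_f = ΔP/(ρg) = 1762/(1110·9.81) = 0.162 m.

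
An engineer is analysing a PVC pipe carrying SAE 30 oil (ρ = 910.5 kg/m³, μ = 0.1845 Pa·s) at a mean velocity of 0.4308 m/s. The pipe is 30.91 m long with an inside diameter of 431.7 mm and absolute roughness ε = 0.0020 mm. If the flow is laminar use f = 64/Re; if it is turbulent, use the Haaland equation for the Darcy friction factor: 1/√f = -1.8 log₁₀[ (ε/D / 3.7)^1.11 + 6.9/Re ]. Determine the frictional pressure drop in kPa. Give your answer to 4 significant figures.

ΔP ≈ 0.4218 kPa

Reynolds number Re = ρVD/μ = 910.5 · 0.4308 · 0.4317 / 0.184 = 917.8.
Re < 2300 → laminar flow, so f = 64/Re = 64/917.8 = 0.06973 (the turbulent correlation is not needed).
Darcy-Weisbach: ΔP = f(L/D)(ρV²/2) = 0.06973·(30.91/0.4317)·(910.5·0.4308²/2) = 0.06973·71.6·84.49 = 421.8 Pa.
ΔP = 421.8 Pa = 0.4218 kPa.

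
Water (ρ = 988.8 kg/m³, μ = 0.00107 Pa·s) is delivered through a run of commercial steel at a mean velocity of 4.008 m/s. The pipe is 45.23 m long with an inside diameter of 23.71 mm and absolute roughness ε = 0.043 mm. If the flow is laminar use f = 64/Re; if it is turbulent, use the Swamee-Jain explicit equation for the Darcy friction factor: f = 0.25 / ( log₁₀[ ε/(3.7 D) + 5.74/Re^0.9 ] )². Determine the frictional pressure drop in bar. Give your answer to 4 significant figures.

Reynolds number Re = ρVD/μ = 988.8 · 4.008 · 0.02371 / 0.00107 = 8.782e+04.
Re > 4000 → turbulent. Relative roughness ε/D = 4.3e-05/0.02371 = 0.00181. Swamee-Jain: f = 0.25/(log₁₀[0.00181/3.7 + 5.74/8.782e+04^0.9])² = 0.25/(log₁₀[0.00049 + 0.000204])² = 0.25/(-3.159)² = 0.02506.
Darcy-Weisbach: ΔP = f(L/D)(ρV²/2) = 0.02506·(45.23/0.02371)·(988.8·4.008²/2) = 0.02506·1908·7942 = 3.797e+05 Pa.
ΔP = 3.797e+05 Pa = 3.797 bar.

ΔP ≈ 3.797 bar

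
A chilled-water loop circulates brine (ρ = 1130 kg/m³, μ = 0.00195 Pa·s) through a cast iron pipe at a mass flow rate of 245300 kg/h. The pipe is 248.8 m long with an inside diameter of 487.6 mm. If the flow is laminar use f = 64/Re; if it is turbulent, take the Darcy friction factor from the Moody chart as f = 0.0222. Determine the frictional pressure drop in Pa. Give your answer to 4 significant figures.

ṁ = 245300 kg/h = 245300/3600 = 68.14 kg/s.
A = πD²/4 = π(0.4876)²/4 = 0.1867 m²; mean velocity V = ṁ/(ρA) = 68.14/(1130 · 0.1867) = 0.3229 m/s.
Reynolds number Re = ρVD/μ = 1130 · 0.3229 · 0.4876 / 0.00195 = 9.124e+04.
Re > 4000 → turbulent; use the Moody-chart value f = 0.0222.
Darcy-Weisbach: ΔP = f(L/D)(ρV²/2) = 0.0222·(248.8/0.4876)·(1130·0.3229²/2) = 0.0222·510.3·58.92 = 667.4 Pa.

ΔP ≈ 667.4 Pa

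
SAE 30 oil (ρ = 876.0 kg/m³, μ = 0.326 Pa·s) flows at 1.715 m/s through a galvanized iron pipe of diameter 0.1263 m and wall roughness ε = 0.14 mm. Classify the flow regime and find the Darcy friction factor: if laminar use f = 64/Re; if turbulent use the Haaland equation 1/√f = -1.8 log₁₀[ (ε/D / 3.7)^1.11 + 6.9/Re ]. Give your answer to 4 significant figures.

f ≈ 0.1100

Re = ρVD/μ = 876·1.715·0.1263/0.326 = 582.
Re < 2300 → laminar, so f = 64/Re = 0.11 (roughness is irrelevant in laminar flow).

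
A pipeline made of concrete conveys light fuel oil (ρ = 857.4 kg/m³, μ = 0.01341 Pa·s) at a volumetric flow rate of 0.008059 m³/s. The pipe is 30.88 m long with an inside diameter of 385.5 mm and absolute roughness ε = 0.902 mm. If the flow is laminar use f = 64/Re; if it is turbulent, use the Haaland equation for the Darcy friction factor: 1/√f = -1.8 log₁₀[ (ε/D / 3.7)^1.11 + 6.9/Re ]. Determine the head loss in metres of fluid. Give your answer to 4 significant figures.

h_f ≈ 7.320×10^-4 m

Cross-sectional area A = πD²/4 = π(0.3855)²/4 = 0.1167 m²; mean velocity V = Q/A = 0.008059/0.1167 = 0.06905 m/s.
Reynolds number Re = ρVD/μ = 857.4 · 0.06905 · 0.3855 / 0.0134 = 1702.
Re < 2300 → laminar flow, so f = 64/Re = 64/1702 = 0.03761 (the turbulent correlation is not needed).
Darcy-Weisbach: ΔP = f(L/D)(ρV²/2) = 0.03761·(30.88/0.3855)·(857.4·0.06905²/2) = 0.03761·80.1·2.044 = 6.157 Pa.
Head loss h_f = ΔP/(ρg) = 6.157/(857.4·9.81) = 7.320×10^-4 m.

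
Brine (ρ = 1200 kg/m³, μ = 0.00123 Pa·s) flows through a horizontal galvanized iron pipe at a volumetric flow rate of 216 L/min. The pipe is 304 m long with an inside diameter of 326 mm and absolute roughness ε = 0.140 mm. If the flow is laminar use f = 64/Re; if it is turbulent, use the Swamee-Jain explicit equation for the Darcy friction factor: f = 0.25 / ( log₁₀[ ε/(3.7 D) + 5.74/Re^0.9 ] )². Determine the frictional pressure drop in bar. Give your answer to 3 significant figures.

Q = 216 L/min = 216/60000 = 0.0036 m³/s.
Cross-sectional area A = πD²/4 = π(0.326)²/4 = 0.08347 m²; mean velocity V = Q/A = 0.0036/0.08347 = 0.04313 m/s.
Reynolds number Re = ρVD/μ = 1200 · 0.04313 · 0.326 / 0.00123 = 1.372e+04.
Re > 4000 → turbulent. Relative roughness ε/D = 0.00014/0.326 = 0.000429. Swamee-Jain: f = 0.25/(log₁₀[0.000429/3.7 + 5.74/1.372e+04^0.9])² = 0.25/(log₁₀[0.000116 + 0.00108])² = 0.25/(-2.92)² = 0.02931.
Darcy-Weisbach: ΔP = f(L/D)(ρV²/2) = 0.02931·(304/0.326)·(1200·0.04313²/2) = 0.02931·932.5·1.116 = 30.51 Pa.
ΔP = 30.51 Pa = 3.05×10^-4 bar.

ΔP ≈ 3.05×10^-4 bar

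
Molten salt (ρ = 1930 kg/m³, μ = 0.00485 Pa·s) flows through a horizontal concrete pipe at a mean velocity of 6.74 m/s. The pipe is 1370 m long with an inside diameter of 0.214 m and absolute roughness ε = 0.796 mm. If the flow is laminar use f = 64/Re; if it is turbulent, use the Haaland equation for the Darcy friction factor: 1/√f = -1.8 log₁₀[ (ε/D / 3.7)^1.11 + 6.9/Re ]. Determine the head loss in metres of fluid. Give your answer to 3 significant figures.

h_f ≈ 416 m

Reynolds number Re = ρVD/μ = 1930 · 6.74 · 0.214 / 0.00485 = 5.74e+05.
Re > 4000 → turbulent. Relative roughness ε/D = 0.000796/0.214 = 0.00372. Haaland: 1/√f = -1.8 log₁₀[(0.00372/3.7)^1.11 + 6.9/5.74e+05] = -1.8 log₁₀[0.00047 + 1.2e-05] = 5.97, so f = 0.02806.
Darcy-Weisbach: ΔP = f(L/D)(ρV²/2) = 0.02806·(1370/0.214)·(1930·6.74²/2) = 0.02806·6402·4.384e+04 = 7.875e+06 Pa.
Head loss h_f = ΔP/(ρg) = 7.875e+06/(1930·9.81) = 416 m.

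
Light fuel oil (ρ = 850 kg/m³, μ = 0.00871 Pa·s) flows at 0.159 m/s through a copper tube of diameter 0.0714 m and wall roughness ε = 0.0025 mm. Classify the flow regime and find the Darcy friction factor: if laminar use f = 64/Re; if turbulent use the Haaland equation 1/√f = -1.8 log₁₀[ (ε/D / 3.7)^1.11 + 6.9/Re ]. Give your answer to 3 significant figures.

Re = ρVD/μ = 850·0.159·0.0714/0.00871 = 1108.
Re < 2300 → laminar, so f = 64/Re = 0.05777 (roughness is irrelevant in laminar flow).

f ≈ 0.0578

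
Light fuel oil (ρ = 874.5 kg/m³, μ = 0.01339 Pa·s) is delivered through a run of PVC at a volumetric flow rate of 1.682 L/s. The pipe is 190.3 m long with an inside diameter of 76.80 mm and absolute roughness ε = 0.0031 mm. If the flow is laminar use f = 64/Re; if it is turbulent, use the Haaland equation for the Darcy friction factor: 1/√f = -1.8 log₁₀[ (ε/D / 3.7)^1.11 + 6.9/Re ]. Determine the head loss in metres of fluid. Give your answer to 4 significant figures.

Q = 1.682 L/s = 1.682/1000 = 0.001682 m³/s.
Cross-sectional area A = πD²/4 = π(0.0768)²/4 = 0.004632 m²; mean velocity V = Q/A = 0.001682/0.004632 = 0.3631 m/s.
Reynolds number Re = ρVD/μ = 874.5 · 0.3631 · 0.0768 / 0.0134 = 1821.
Re < 2300 → laminar flow, so f = 64/Re = 64/1821 = 0.03514 (the turbulent correlation is not needed).
Darcy-Weisbach: ΔP = f(L/D)(ρV²/2) = 0.03514·(190.3/0.0768)·(874.5·0.3631²/2) = 0.03514·2478·57.64 = 5020 Pa.
Head loss h_f = ΔP/(ρg) = 5020/(874.5·9.81) = 0.5851 m.

h_f ≈ 0.5851 m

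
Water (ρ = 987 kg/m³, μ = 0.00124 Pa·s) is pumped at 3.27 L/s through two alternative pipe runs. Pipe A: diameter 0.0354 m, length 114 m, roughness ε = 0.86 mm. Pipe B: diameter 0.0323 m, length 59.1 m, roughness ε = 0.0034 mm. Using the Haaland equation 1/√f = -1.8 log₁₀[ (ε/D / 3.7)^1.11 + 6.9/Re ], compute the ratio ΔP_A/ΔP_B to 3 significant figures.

ΔP_A/ΔP_B ≈ 3.55

Pipe A: V = Q/A = 0.00327/0.0009842 = 3.322 m/s; Re = 9.362e+04; ε/D = 0.0243; Haaland → f = 0.05295; ΔP_A = f(L/D)(ρV²/2) = 9.288e+05 Pa.
Pipe B: V = Q/A = 0.00327/0.0008194 = 3.991 m/s; Re = 1.026e+05; ε/D = 0.000105; Haaland → f = 0.0182; ΔP_B = f(L/D)(ρV²/2) = 2.618e+05 Pa.
ΔP_A/ΔP_B = 9.288e+05/2.618e+05 = 3.55.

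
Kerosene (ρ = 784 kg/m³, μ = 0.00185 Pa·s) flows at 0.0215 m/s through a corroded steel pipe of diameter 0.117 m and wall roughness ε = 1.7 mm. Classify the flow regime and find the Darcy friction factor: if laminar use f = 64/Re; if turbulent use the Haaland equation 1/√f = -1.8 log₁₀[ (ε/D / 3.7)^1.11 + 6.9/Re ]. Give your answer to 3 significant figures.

Re = ρVD/μ = 784·0.0215·0.117/0.00185 = 1066.
Re < 2300 → laminar, so f = 64/Re = 0.06004 (roughness is irrelevant in laminar flow).

f ≈ 0.0600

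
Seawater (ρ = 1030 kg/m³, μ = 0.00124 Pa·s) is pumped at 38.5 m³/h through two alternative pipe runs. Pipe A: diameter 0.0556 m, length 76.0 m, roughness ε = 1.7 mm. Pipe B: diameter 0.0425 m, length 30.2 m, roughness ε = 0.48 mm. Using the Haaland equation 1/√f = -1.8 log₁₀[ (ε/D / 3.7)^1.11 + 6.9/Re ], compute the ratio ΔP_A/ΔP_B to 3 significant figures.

ΔP_A/ΔP_B ≈ 0.956

Pipe A: V = Q/A = 0.01069/0.002428 = 4.405 m/s; Re = 2.034e+05; ε/D = 0.0306; Haaland → f = 0.05789; ΔP_A = f(L/D)(ρV²/2) = 7.907e+05 Pa.
Pipe B: V = Q/A = 0.01069/0.001419 = 7.539 m/s; Re = 2.661e+05; ε/D = 0.0113; Haaland → f = 0.03979; ΔP_B = f(L/D)(ρV²/2) = 8.275e+05 Pa.
ΔP_A/ΔP_B = 7.907e+05/8.275e+05 = 0.956.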